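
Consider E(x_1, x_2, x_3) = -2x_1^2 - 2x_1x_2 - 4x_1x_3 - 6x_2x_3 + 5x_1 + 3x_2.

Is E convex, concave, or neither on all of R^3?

neither

E is quadratic, so its Hessian is the constant matrix H = [[-4, -2, -4], [-2, 0, -6], [-4, -6, 0]].
Leading principal minors: -4, -4, 48.
Neither pattern holds ⇒ H is indefinite ⇒ neither convex nor concave.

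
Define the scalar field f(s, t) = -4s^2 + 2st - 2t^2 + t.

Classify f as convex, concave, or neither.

concave

f is quadratic, so its Hessian is the constant matrix H = [[-8, 2], [2, -4]].
det(H) = 28, tr(H) = -12.
det(H) > 0 and tr(H) < 0, so H is negative definite everywhere: concave.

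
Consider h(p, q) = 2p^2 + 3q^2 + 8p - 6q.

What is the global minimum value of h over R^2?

-11

h(p,q) separates as A(p) + B(q), so its minimum is min A + min B.
A'(p) = 4p + 8 vanishes at p ∈ {-2}; B'(q) = 6q - 6 vanishes at q ∈ {1}.
Local minima of A (where A''>0): A(-2)=-8. Local minima of B: B(1)=-3.
So the global minimum of h is A(-2) + B(1) = -8 − 3 = -11, attained at (-2, 1).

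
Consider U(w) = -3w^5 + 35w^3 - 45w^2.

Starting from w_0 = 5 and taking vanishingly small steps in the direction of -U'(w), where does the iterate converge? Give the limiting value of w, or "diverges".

U'(w) = -15w(w - 2)(w - 1)(w + 3), so U'(5) = -7200.
Gradient descent moves in the -U' direction, i.e. w is increasing.
There is no critical point above w=5, and U' keeps the same sign, so the iterate runs off to +∞.

diverges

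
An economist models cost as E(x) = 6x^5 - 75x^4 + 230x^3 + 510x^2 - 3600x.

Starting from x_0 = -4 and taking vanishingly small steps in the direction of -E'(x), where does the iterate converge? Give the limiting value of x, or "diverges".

E'(x) = 30(x - 5)(x - 4)(x - 3)(x + 2), so E'(-4) = 30240.
Gradient descent moves in the -E' direction, i.e. x is decreasing.
There is no critical point below x=-4, and E' keeps the same sign, so the iterate runs off to −∞.

diverges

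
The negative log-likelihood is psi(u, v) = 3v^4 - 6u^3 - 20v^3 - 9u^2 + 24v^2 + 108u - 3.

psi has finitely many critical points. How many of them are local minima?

2

psi separates as a function of u plus a function of v, so ∇psi=0 decouples.
∂psi/∂u = -18(u - 2)(u + 3) = 0 at u ∈ {-3, 2}; ∂psi/∂v = 12v(v - 4)(v - 1) = 0 at v ∈ {0, 1, 4}.
The Hessian is diagonal: diag(psi_uu, psi_vv). Second derivatives: psi_uu(-3)=90, psi_uu(2)=-90; psi_vv(0)=48, psi_vv(1)=-36, psi_vv(4)=144.
Local minima occur where both diagonal entries positive: (-3, 0), (-3, 4). Count: 2.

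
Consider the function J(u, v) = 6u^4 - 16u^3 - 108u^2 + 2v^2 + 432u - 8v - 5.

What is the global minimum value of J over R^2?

-1363

J(u,v) separates as P(u) + Q(v) − 5, so its minimum is min P + min Q − 5.
P'(u) = 24(u - 3)(u - 2)(u + 3) vanishes at u ∈ {-3, 2, 3}; Q'(v) = 4v - 8 vanishes at v ∈ {2}.
Local minima of P (where P''>0): P(-3)=-1350, P(3)=378. Local minima of Q: Q(2)=-8.
So the global minimum of J is P(-3) + Q(2) − 5 = -1350 − 8 − 5 = -1363, attained at (-3, 2).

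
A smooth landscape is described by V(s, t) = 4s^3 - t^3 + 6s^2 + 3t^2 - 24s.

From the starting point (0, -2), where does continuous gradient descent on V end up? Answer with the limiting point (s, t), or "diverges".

V is separable, so gradient descent decouples: s follows -∂V/∂s, t follows -∂V/∂t.
∂V/∂s = 12(s - 1)(s + 2); at s=0 this is -24, so s increases.
∂V/∂t = -3t(t - 2); at t=-2 this is -24, so t increases.
s converges to its nearest critical value 1 (a local min of the s-part); t converges to 0. The iterate converges to (1, 0).

(1, 0)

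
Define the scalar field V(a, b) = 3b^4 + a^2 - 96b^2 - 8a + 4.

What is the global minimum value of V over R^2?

V(a,b) separates as P(a) + Q(b) + 4, so its minimum is min P + min Q + 4.
P'(a) = 2a - 8 vanishes at a ∈ {4}; Q'(b) = 12b(b - 4)(b + 4) vanishes at b ∈ {-4, 0, 4}.
Local minima of P (where P''>0): P(4)=-16. Local minima of Q: Q(-4)=-768, Q(4)=-768.
So the global minimum of V is P(4) + Q(-4) + 4 = -16 − 768 + 4 = -780, attained at (4, -4).

-780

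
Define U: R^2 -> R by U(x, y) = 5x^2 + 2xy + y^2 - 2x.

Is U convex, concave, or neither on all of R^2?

convex

U is quadratic, so its Hessian is the constant matrix H = [[10, 2], [2, 2]].
det(H) = 16, tr(H) = 12.
det(H) > 0 and tr(H) > 0, so H is positive definite everywhere: convex.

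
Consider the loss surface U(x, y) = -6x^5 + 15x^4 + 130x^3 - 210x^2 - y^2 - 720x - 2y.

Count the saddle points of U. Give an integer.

U separates as a function of x plus a function of y, so ∇U=0 decouples.
∂U/∂x = -30(x - 4)(x - 2)(x + 1)(x + 3) = 0 at x ∈ {-3, -1, 2, 4}; ∂U/∂y = -2(y + 1) = 0 at y ∈ {-1}.
The Hessian is diagonal: diag(U_xx, U_yy). Second derivatives: U_xx(-3)=2100, U_xx(-1)=-900, U_xx(2)=900, U_xx(4)=-2100; U_yy(-1)=-2.
Saddle points occur where the two diagonal entries have opposite signs: (-3, -1), (2, -1). Count: 2.

2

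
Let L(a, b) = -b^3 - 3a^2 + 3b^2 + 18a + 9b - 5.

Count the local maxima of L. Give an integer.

1

L separates as a function of a plus a function of b, so ∇L=0 decouples.
∂L/∂a = -6(a - 3) = 0 at a ∈ {3}; ∂L/∂b = -3(b - 3)(b + 1) = 0 at b ∈ {-1, 3}.
The Hessian is diagonal: diag(L_aa, L_bb). Second derivatives: L_aa(3)=-6; L_bb(-1)=12, L_bb(3)=-12.
Local maxima occur where both diagonal entries negative: (3, 3). Count: 1.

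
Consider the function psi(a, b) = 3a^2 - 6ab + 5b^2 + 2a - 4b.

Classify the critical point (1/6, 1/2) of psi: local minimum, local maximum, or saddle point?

local minimum

The Hessian of psi is constant: H = [[6, -6], [-6, 10]].
det(H) = 6·10 − (-6)² = 24.
det(H) > 0 and tr(H) = 16 > 0, so H is positive definite and the point is a local minimum.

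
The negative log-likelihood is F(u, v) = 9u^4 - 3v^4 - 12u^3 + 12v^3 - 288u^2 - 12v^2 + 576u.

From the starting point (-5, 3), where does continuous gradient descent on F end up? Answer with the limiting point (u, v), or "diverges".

F is separable, so gradient descent decouples: u follows -∂F/∂u, v follows -∂F/∂v.
∂F/∂u = 36(u - 4)(u - 1)(u + 4); at u=-5 this is -1944, so u increases.
∂F/∂v = -12v(v - 2)(v - 1); at v=3 this is -72, so v increases.
The v-coordinate has no critical point in that direction and runs off to infinity.

diverges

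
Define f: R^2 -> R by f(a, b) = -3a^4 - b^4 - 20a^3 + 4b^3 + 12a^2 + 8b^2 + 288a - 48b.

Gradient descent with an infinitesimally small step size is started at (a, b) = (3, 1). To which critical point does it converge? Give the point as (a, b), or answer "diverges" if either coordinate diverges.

diverges

f is separable, so gradient descent decouples: a follows -∂f/∂a, b follows -∂f/∂b.
∂f/∂a = -12(a - 2)(a + 3)(a + 4); at a=3 this is -504, so a increases.
∂f/∂b = -4(b - 3)(b - 2)(b + 2); at b=1 this is -24, so b increases.
The a-coordinate has no critical point in that direction and runs off to infinity.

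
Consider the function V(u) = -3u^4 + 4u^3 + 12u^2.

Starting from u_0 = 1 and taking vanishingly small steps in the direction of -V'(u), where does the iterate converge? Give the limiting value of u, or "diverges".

V'(u) = -12u(u - 2)(u + 1), so V'(1) = 24.
Gradient descent moves in the -V' direction, i.e. u is decreasing.
The nearest critical point in that direction is u = 0, where V'' = 24 > 0 (a local minimum). The iterate converges there.

0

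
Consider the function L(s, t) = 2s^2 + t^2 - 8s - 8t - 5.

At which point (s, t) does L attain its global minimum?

L(s,t) separates as P(s) + Q(t) − 5, so its minimum is min P + min Q − 5.
P'(s) = 4s - 8 vanishes at s ∈ {2}; Q'(t) = 2(t - 4) vanishes at t ∈ {4}.
Local minima of P (where P''>0): P(2)=-8. Local minima of Q: Q(4)=-16.
So the global minimum of L is P(2) + Q(4) − 5 = -8 − 16 − 5 = -29, attained at (2, 4).

(2, 4)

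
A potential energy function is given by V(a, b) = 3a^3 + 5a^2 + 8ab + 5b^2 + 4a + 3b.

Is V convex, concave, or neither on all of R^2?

The term 3a^3 is cubic, so the Hessian is not constant.
∂²V/∂a² = 18a + 10, which takes both signs as a varies (negative for sufficiently negative a). A diagonal entry of the Hessian changing sign means the Hessian is neither positive- nor negative-semidefinite on all of R^2.

neither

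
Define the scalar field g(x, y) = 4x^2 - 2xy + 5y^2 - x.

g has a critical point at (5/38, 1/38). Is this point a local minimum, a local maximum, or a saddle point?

The Hessian of g is constant: H = [[8, -2], [-2, 10]].
det(H) = 8·10 − (-2)² = 76.
det(H) > 0 and tr(H) = 18 > 0, so H is positive definite and the point is a local minimum.

local minimum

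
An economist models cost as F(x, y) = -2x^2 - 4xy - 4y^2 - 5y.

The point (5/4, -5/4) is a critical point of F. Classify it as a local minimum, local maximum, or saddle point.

The Hessian of F is constant: H = [[-4, -4], [-4, -8]].
det(H) = (-4)·(-8) − (-4)² = 16.
det(H) > 0 and tr(H) = -12 < 0, so H is negative definite and the point is a local maximum.

local maximum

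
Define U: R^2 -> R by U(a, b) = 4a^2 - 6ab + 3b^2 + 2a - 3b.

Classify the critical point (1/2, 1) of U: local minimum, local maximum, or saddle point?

The Hessian of U is constant: H = [[8, -6], [-6, 6]].
det(H) = 8·6 − (-6)² = 12.
det(H) > 0 and tr(H) = 14 > 0, so H is positive definite and the point is a local minimum.

local minimum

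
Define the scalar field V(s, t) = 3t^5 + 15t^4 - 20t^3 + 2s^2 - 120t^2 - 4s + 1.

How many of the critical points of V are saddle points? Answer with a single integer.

V separates as a function of s plus a function of t, so ∇V=0 decouples.
∂V/∂s = 4(s - 1) = 0 at s ∈ {1}; ∂V/∂t = 15t(t - 2)(t + 2)(t + 4) = 0 at t ∈ {-4, -2, 0, 2}.
The Hessian is diagonal: diag(V_ss, V_tt). Second derivatives: V_ss(1)=4; V_tt(-4)=-720, V_tt(-2)=240, V_tt(0)=-240, V_tt(2)=720.
Saddle points occur where the two diagonal entries have opposite signs: (1, -4), (1, 0). Count: 2.

2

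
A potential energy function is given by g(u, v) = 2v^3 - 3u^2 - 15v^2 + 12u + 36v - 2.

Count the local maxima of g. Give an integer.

g separates as a function of u plus a function of v, so ∇g=0 decouples.
∂g/∂u = -6(u - 2) = 0 at u ∈ {2}; ∂g/∂v = 6(v - 3)(v - 2) = 0 at v ∈ {2, 3}.
The Hessian is diagonal: diag(g_uu, g_vv). Second derivatives: g_uu(2)=-6; g_vv(2)=-6, g_vv(3)=6.
Local maxima occur where both diagonal entries negative: (2, 2). Count: 1.

1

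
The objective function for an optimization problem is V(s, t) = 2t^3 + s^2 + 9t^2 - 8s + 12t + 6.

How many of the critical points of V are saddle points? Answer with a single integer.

V separates as a function of s plus a function of t, so ∇V=0 decouples.
∂V/∂s = 2(s - 4) = 0 at s ∈ {4}; ∂V/∂t = 6(t + 1)(t + 2) = 0 at t ∈ {-2, -1}.
The Hessian is diagonal: diag(V_ss, V_tt). Second derivatives: V_ss(4)=2; V_tt(-2)=-6, V_tt(-1)=6.
Saddle points occur where the two diagonal entries have opposite signs: (4, -2). Count: 1.

1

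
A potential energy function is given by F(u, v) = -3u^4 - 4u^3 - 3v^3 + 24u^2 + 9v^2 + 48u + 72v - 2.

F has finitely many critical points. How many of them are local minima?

F separates as a function of u plus a function of v, so ∇F=0 decouples.
∂F/∂u = -12(u - 2)(u + 1)(u + 2) = 0 at u ∈ {-2, -1, 2}; ∂F/∂v = -9(v - 4)(v + 2) = 0 at v ∈ {-2, 4}.
The Hessian is diagonal: diag(F_uu, F_vv). Second derivatives: F_uu(-2)=-48, F_uu(-1)=36, F_uu(2)=-144; F_vv(-2)=54, F_vv(4)=-54.
Local minima occur where both diagonal entries positive: (-1, -2). Count: 1.

1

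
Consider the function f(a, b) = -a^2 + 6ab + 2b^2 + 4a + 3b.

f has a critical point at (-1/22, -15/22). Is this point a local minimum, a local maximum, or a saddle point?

saddle point

The Hessian of f is constant: H = [[-2, 6], [6, 4]].
det(H) = (-2)·4 − 6² = -44.
Since det(H) < 0, H is indefinite and the critical point is a saddle point.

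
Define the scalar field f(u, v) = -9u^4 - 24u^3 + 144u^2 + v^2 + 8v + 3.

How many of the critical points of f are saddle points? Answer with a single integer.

2

f separates as a function of u plus a function of v, so ∇f=0 decouples.
∂f/∂u = -36u(u - 2)(u + 4) = 0 at u ∈ {-4, 0, 2}; ∂f/∂v = 2(v + 4) = 0 at v ∈ {-4}.
The Hessian is diagonal: diag(f_uu, f_vv). Second derivatives: f_uu(-4)=-864, f_uu(0)=288, f_uu(2)=-432; f_vv(-4)=2.
Saddle points occur where the two diagonal entries have opposite signs: (-4, -4), (2, -4). Count: 2.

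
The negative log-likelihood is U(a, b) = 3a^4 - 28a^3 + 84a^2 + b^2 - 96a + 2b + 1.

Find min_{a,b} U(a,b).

U(a,b) separates as P(a) + Q(b) + 1, so its minimum is min P + min Q + 1.
P'(a) = 12(a - 4)(a - 2)(a - 1) vanishes at a ∈ {1, 2, 4}; Q'(b) = 2b + 2 vanishes at b ∈ {-1}.
Local minima of P (where P''>0): P(1)=-37, P(4)=-64. Local minima of Q: Q(-1)=-1.
So the global minimum of U is P(4) + Q(-1) + 1 = -64 − 1 + 1 = -64, attained at (4, -1).

-64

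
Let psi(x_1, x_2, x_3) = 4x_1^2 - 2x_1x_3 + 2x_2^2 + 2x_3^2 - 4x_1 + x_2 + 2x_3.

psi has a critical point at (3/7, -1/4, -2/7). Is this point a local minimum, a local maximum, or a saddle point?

The Hessian is constant: H = [[8, 0, -2], [0, 4, 0], [-2, 0, 4]].
Leading principal minors: Δ₁ = 8, Δ₂ = 32, Δ₃ = 112.
All leading minors are positive, so H is positive definite: a local minimum.

local minimum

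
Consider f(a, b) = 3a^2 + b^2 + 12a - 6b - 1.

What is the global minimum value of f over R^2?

f(a,b) separates as P(a) + Q(b) − 1, so its minimum is min P + min Q − 1.
P'(a) = 6a + 12 vanishes at a ∈ {-2}; Q'(b) = 2b - 6 vanishes at b ∈ {3}.
Local minima of P (where P''>0): P(-2)=-12. Local minima of Q: Q(3)=-9.
So the global minimum of f is P(-2) + Q(3) − 1 = -12 − 9 − 1 = -22, attained at (-2, 3).

-22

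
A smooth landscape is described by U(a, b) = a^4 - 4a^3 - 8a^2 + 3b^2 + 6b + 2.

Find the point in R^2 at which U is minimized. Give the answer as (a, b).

U(a,b) separates as P(a) + Q(b) + 2, so its minimum is min P + min Q + 2.
P'(a) = 4a(a - 4)(a + 1) vanishes at a ∈ {-1, 0, 4}; Q'(b) = 6b + 6 vanishes at b ∈ {-1}.
Local minima of P (where P''>0): P(-1)=-3, P(4)=-128. Local minima of Q: Q(-1)=-3.
So the global minimum of U is P(4) + Q(-1) + 2 = -128 − 3 + 2 = -129, attained at (4, -1).

(4, -1)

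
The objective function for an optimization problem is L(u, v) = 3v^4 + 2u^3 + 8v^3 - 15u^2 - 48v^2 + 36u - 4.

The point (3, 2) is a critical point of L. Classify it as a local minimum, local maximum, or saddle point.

local minimum

The mixed partial ∂²L/∂u∂v is 0, so the Hessian at any point is diag(L_uu, L_vv) = diag(6(2u - 5), 12(3v^2 + 4v - 8)).
At (3, 2): H = diag(6, 144).
Both eigenvalues are positive, so H is positive definite: a local minimum.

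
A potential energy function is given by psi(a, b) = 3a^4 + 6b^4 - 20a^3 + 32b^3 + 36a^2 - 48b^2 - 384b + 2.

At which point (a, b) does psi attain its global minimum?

(0, 2)

psi(a,b) separates as P(a) + Q(b) + 2, so its minimum is min P + min Q + 2.
P'(a) = 12a(a - 3)(a - 2) vanishes at a ∈ {0, 2, 3}; Q'(b) = 24(b - 2)(b + 2)(b + 4) vanishes at b ∈ {-4, -2, 2}.
Local minima of P (where P''>0): P(0)=0, P(3)=27. Local minima of Q: Q(-4)=256, Q(2)=-608.
So the global minimum of psi is P(0) + Q(2) + 2 = 0 − 608 + 2 = -606, attained at (0, 2).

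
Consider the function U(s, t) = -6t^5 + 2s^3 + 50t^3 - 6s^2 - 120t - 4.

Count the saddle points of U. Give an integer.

4

U separates as a function of s plus a function of t, so ∇U=0 decouples.
∂U/∂s = 6s(s - 2) = 0 at s ∈ {0, 2}; ∂U/∂t = -30(t - 2)(t - 1)(t + 1)(t + 2) = 0 at t ∈ {-2, -1, 1, 2}.
The Hessian is diagonal: diag(U_ss, U_tt). Second derivatives: U_ss(0)=-12, U_ss(2)=12; U_tt(-2)=360, U_tt(-1)=-180, U_tt(1)=180, U_tt(2)=-360.
Saddle points occur where the two diagonal entries have opposite signs: (0, -2), (0, 1), (2, -1), (2, 2). Count: 4.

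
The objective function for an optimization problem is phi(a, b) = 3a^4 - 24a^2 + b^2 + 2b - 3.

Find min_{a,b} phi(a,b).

-52

phi(a,b) separates as P(a) + Q(b) − 3, so its minimum is min P + min Q − 3.
P'(a) = 12a(a - 2)(a + 2) vanishes at a ∈ {-2, 0, 2}; Q'(b) = 2b + 2 vanishes at b ∈ {-1}.
Local minima of P (where P''>0): P(-2)=-48, P(2)=-48. Local minima of Q: Q(-1)=-1.
So the global minimum of phi is P(-2) + Q(-1) − 3 = -48 − 1 − 3 = -52, attained at (-2, -1).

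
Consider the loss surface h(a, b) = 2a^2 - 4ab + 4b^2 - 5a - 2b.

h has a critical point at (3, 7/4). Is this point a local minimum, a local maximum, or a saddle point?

local minimum

The Hessian of h is constant: H = [[4, -4], [-4, 8]].
det(H) = 4·8 − (-4)² = 16.
det(H) > 0 and tr(H) = 12 > 0, so H is positive definite and the point is a local minimum.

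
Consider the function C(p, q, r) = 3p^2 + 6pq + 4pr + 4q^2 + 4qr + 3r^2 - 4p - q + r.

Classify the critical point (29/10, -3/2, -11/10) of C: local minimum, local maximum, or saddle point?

The Hessian is constant: H = [[6, 6, 4], [6, 8, 4], [4, 4, 6]].
Leading principal minors: Δ₁ = 6, Δ₂ = 12, Δ₃ = 40.
All leading minors are positive, so H is positive definite: a local minimum.

local minimum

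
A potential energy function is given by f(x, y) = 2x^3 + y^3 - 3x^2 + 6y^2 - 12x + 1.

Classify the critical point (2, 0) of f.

The mixed partial ∂²f/∂x∂y is 0, so the Hessian at any point is diag(f_xx, f_yy) = diag(6(2x - 1), 6(y + 2)).
At (2, 0): H = diag(18, 12).
Both eigenvalues are positive, so H is positive definite: a local minimum.

local minimum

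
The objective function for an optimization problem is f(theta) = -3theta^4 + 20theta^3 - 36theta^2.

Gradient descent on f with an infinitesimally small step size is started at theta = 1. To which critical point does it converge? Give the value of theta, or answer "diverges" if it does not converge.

f'(theta) = -12theta(theta - 3)(theta - 2), so f'(1) = -24.
Gradient descent moves in the -f' direction, i.e. theta is increasing.
The nearest critical point in that direction is theta = 2, where f'' = 24 > 0 (a local minimum). The iterate converges there.

2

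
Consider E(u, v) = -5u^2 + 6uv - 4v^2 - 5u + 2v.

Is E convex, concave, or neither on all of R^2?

concave

E is quadratic, so its Hessian is the constant matrix H = [[-10, 6], [6, -8]].
det(H) = 44, tr(H) = -18.
det(H) > 0 and tr(H) < 0, so H is negative definite everywhere: concave.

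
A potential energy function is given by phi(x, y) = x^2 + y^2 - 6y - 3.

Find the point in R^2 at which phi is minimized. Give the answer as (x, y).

(0, 3)

phi(x,y) separates as P(x) + Q(y) − 3, so its minimum is min P + min Q − 3.
P'(x) = 2x vanishes at x ∈ {0}; Q'(y) = 2y - 6 vanishes at y ∈ {3}.
Local minima of P (where P''>0): P(0)=0. Local minima of Q: Q(3)=-9.
So the global minimum of phi is P(0) + Q(3) − 3 = 0 − 9 − 3 = -12, attained at (0, 3).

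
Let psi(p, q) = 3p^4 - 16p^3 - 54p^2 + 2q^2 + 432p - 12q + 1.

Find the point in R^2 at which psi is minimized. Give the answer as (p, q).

(-3, 3)

psi(p,q) separates as A(p) + B(q) + 1, so its minimum is min A + min B + 1.
A'(p) = 12(p - 4)(p - 3)(p + 3) vanishes at p ∈ {-3, 3, 4}; B'(q) = 4q - 12 vanishes at q ∈ {3}.
Local minima of A (where A''>0): A(-3)=-1107, A(4)=608. Local minima of B: B(3)=-18.
So the global minimum of psi is A(-3) + B(3) + 1 = -1107 − 18 + 1 = -1124, attained at (-3, 3).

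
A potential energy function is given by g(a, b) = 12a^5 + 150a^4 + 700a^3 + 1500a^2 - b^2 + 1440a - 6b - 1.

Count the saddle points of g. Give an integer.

2

g separates as a function of a plus a function of b, so ∇g=0 decouples.
∂g/∂a = 60(a + 1)(a + 2)(a + 3)(a + 4) = 0 at a ∈ {-4, -3, -2, -1}; ∂g/∂b = -2(b + 3) = 0 at b ∈ {-3}.
The Hessian is diagonal: diag(g_aa, g_bb). Second derivatives: g_aa(-4)=-360, g_aa(-3)=120, g_aa(-2)=-120, g_aa(-1)=360; g_bb(-3)=-2.
Saddle points occur where the two diagonal entries have opposite signs: (-3, -3), (-1, -3). Count: 2.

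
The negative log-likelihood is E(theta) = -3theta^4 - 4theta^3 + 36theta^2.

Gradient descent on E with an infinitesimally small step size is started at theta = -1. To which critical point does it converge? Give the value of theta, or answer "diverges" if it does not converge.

0

E'(theta) = -12theta(theta - 2)(theta + 3), so E'(-1) = -72.
Gradient descent moves in the -E' direction, i.e. theta is increasing.
The nearest critical point in that direction is theta = 0, where E'' = 72 > 0 (a local minimum). The iterate converges there.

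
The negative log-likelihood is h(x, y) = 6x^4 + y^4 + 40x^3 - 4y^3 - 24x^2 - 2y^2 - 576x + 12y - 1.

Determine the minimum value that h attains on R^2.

h(x,y) separates as P(x) + Q(y) − 1, so its minimum is min P + min Q − 1.
P'(x) = 24(x - 2)(x + 3)(x + 4) vanishes at x ∈ {-4, -3, 2}; Q'(y) = 4(y - 3)(y - 1)(y + 1) vanishes at y ∈ {-1, 1, 3}.
Local minima of P (where P''>0): P(-4)=896, P(2)=-832. Local minima of Q: Q(-1)=-9, Q(3)=-9.
So the global minimum of h is P(2) + Q(-1) − 1 = -832 − 9 − 1 = -842, attained at (2, -1).

-842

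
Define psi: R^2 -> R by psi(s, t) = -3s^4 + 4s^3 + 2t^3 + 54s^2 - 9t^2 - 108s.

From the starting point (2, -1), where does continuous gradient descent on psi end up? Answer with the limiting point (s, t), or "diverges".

psi is separable, so gradient descent decouples: s follows -∂psi/∂s, t follows -∂psi/∂t.
∂psi/∂s = -12(s - 3)(s - 1)(s + 3); at s=2 this is 60, so s decreases.
∂psi/∂t = 6t(t - 3); at t=-1 this is 24, so t decreases.
The t-coordinate has no critical point in that direction and runs off to infinity.

diverges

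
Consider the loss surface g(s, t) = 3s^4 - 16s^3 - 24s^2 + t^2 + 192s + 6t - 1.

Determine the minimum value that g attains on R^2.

-314

g(s,t) separates as P(s) + Q(t) − 1, so its minimum is min P + min Q − 1.
P'(s) = 12(s - 4)(s - 2)(s + 2) vanishes at s ∈ {-2, 2, 4}; Q'(t) = 2(t + 3) vanishes at t ∈ {-3}.
Local minima of P (where P''>0): P(-2)=-304, P(4)=128. Local minima of Q: Q(-3)=-9.
So the global minimum of g is P(-2) + Q(-3) − 1 = -304 − 9 − 1 = -314, attained at (-2, -3).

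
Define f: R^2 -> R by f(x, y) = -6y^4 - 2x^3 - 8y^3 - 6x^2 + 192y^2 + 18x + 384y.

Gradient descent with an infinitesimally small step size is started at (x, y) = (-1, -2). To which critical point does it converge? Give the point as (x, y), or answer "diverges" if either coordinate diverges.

f is separable, so gradient descent decouples: x follows -∂f/∂x, y follows -∂f/∂y.
∂f/∂x = -6(x - 1)(x + 3); at x=-1 this is 24, so x decreases.
∂f/∂y = -24(y - 4)(y + 1)(y + 4); at y=-2 this is -288, so y increases.
x converges to its nearest critical value -3 (a local min of the x-part); y converges to -1. The iterate converges to (-3, -1).

(-3, -1)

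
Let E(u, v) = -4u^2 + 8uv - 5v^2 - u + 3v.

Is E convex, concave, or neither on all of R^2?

E is quadratic, so its Hessian is the constant matrix H = [[-8, 8], [8, -10]].
det(H) = 16, tr(H) = -18.
det(H) > 0 and tr(H) < 0, so H is negative definite everywhere: concave.

concave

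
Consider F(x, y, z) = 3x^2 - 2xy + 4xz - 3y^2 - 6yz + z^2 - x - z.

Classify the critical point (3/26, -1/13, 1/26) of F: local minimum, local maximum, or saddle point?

saddle point

The Hessian is constant: H = [[6, -2, 4], [-2, -6, -6], [4, -6, 2]].
Leading principal minors: Δ₁ = 6, Δ₂ = -40, Δ₃ = -104.
The minors fit neither the all-positive nor the alternating-sign pattern, so H is indefinite: a saddle point.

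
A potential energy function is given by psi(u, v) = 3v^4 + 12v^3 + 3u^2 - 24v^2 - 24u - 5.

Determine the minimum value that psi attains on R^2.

-437

psi(u,v) separates as P(u) + Q(v) − 5, so its minimum is min P + min Q − 5.
P'(u) = 6u - 24 vanishes at u ∈ {4}; Q'(v) = 12v(v - 1)(v + 4) vanishes at v ∈ {-4, 0, 1}.
Local minima of P (where P''>0): P(4)=-48. Local minima of Q: Q(-4)=-384, Q(1)=-9.
So the global minimum of psi is P(4) + Q(-4) − 5 = -48 − 384 − 5 = -437, attained at (4, -4).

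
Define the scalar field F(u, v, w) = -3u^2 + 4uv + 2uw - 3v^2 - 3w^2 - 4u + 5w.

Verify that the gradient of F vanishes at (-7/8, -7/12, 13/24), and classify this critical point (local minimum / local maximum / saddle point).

∇F = (-6u + 4v + 2w - 4, 4u - 6v, 2u - 6w + 5); substituting (-7/8, -7/12, 13/24) gives ∇F = (0, 0, 0), so (-7/8, -7/12, 13/24) is indeed a critical point.
The Hessian is constant: H = [[-6, 4, 2], [4, -6, 0], [2, 0, -6]].
Leading principal minors: Δ₁ = -6, Δ₂ = 20, Δ₃ = -96.
The minors alternate sign starting negative (−, +, −), so H is negative definite: a local maximum.

local maximum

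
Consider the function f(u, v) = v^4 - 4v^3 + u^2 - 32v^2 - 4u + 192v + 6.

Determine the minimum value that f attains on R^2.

-766

f(u,v) separates as P(u) + Q(v) + 6, so its minimum is min P + min Q + 6.
P'(u) = 2u - 4 vanishes at u ∈ {2}; Q'(v) = 4(v - 4)(v - 3)(v + 4) vanishes at v ∈ {-4, 3, 4}.
Local minima of P (where P''>0): P(2)=-4. Local minima of Q: Q(-4)=-768, Q(4)=256.
So the global minimum of f is P(2) + Q(-4) + 6 = -4 − 768 + 6 = -766, attained at (2, -4).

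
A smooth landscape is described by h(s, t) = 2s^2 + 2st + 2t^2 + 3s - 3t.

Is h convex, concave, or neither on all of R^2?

convex

h is quadratic, so its Hessian is the constant matrix H = [[4, 2], [2, 4]].
det(H) = 12, tr(H) = 8.
det(H) > 0 and tr(H) > 0, so H is positive definite everywhere: convex.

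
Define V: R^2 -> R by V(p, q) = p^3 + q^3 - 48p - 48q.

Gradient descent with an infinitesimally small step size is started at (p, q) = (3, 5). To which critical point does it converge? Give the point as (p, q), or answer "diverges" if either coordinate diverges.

V is separable, so gradient descent decouples: p follows -∂V/∂p, q follows -∂V/∂q.
∂V/∂p = 3(p - 4)(p + 4); at p=3 this is -21, so p increases.
∂V/∂q = 3(q - 4)(q + 4); at q=5 this is 27, so q decreases.
p converges to its nearest critical value 4 (a local min of the p-part); q converges to 4. The iterate converges to (4, 4).

(4, 4)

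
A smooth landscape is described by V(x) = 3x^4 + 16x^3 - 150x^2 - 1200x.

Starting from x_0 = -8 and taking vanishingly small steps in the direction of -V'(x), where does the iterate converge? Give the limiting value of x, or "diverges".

V'(x) = 12(x - 5)(x + 4)(x + 5), so V'(-8) = -1872.
Gradient descent moves in the -V' direction, i.e. x is increasing.
The nearest critical point in that direction is x = -5, where V'' = 120 > 0 (a local minimum). The iterate converges there.

-5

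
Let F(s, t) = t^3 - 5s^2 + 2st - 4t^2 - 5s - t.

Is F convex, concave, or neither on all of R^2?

neither

The term t^3 is cubic, so the Hessian is not constant.
∂²F/∂t² = 6t - 8, which takes both signs as t varies (negative for sufficiently negative t). A diagonal entry of the Hessian changing sign means the Hessian is neither positive- nor negative-semidefinite on all of R^2.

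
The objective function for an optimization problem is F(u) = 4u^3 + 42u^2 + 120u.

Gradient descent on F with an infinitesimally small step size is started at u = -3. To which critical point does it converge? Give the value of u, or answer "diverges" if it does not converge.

F'(u) = 12(u + 2)(u + 5), so F'(-3) = -24.
Gradient descent moves in the -F' direction, i.e. u is increasing.
The nearest critical point in that direction is u = -2, where F'' = 36 > 0 (a local minimum). The iterate converges there.

-2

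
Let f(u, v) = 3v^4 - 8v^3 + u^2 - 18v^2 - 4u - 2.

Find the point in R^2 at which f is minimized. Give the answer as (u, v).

(2, 3)

f(u,v) separates as P(u) + Q(v) − 2, so its minimum is min P + min Q − 2.
P'(u) = 2u - 4 vanishes at u ∈ {2}; Q'(v) = 12v(v - 3)(v + 1) vanishes at v ∈ {-1, 0, 3}.
Local minima of P (where P''>0): P(2)=-4. Local minima of Q: Q(-1)=-7, Q(3)=-135.
So the global minimum of f is P(2) + Q(3) − 2 = -4 − 135 − 2 = -141, attained at (2, 3).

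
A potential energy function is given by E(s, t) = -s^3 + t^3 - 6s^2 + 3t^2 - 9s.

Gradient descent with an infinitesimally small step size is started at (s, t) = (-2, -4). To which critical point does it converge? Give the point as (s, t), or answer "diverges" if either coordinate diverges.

diverges

E is separable, so gradient descent decouples: s follows -∂E/∂s, t follows -∂E/∂t.
∂E/∂s = -3(s + 1)(s + 3); at s=-2 this is 3, so s decreases.
∂E/∂t = 3t(t + 2); at t=-4 this is 24, so t decreases.
The t-coordinate has no critical point in that direction and runs off to infinity.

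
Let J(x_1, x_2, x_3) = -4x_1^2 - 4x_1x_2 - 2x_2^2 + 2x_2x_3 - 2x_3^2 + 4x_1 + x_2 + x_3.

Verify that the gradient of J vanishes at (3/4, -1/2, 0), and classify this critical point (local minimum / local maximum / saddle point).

local maximum

∇J = (-8x_1 - 4x_2 + 4, -4x_1 - 4x_2 + 2x_3 + 1, 2x_2 - 4x_3 + 1); substituting (3/4, -1/2, 0) gives ∇J = (0, 0, 0), so (3/4, -1/2, 0) is indeed a critical point.
The Hessian is constant: H = [[-8, -4, 0], [-4, -4, 2], [0, 2, -4]].
Leading principal minors: Δ₁ = -8, Δ₂ = 16, Δ₃ = -32.
The minors alternate sign starting negative (−, +, −), so H is negative definite: a local maximum.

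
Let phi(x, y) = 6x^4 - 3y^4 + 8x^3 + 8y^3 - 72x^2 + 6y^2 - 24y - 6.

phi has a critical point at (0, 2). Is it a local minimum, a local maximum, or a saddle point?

The mixed partial ∂²phi/∂x∂y is 0, so the Hessian at any point is diag(phi_xx, phi_yy) = diag(24(3x^2 + 2x - 6), 12(-3y^2 + 4y + 1)).
At (0, 2): H = diag(-144, -36).
Both eigenvalues are negative, so H is negative definite: a local maximum.

local maximum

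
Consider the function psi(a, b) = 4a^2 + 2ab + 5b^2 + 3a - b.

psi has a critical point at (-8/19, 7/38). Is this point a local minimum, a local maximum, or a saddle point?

The Hessian of psi is constant: H = [[8, 2], [2, 10]].
det(H) = 8·10 − 2² = 76.
det(H) > 0 and tr(H) = 18 > 0, so H is positive definite and the point is a local minimum.

local minimum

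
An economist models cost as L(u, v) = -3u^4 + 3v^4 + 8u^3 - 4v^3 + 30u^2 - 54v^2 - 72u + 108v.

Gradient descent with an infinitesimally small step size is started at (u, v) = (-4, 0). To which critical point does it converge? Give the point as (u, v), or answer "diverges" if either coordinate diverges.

diverges

L is separable, so gradient descent decouples: u follows -∂L/∂u, v follows -∂L/∂v.
∂L/∂u = -12(u - 3)(u - 1)(u + 2); at u=-4 this is 840, so u decreases.
∂L/∂v = 12(v - 3)(v - 1)(v + 3); at v=0 this is 108, so v decreases.
The u-coordinate has no critical point in that direction and runs off to infinity.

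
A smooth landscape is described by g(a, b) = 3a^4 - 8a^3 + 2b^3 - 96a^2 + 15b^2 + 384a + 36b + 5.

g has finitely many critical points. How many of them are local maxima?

1

g separates as a function of a plus a function of b, so ∇g=0 decouples.
∂g/∂a = 12(a - 4)(a - 2)(a + 4) = 0 at a ∈ {-4, 2, 4}; ∂g/∂b = 6(b + 2)(b + 3) = 0 at b ∈ {-3, -2}.
The Hessian is diagonal: diag(g_aa, g_bb). Second derivatives: g_aa(-4)=576, g_aa(2)=-144, g_aa(4)=192; g_bb(-3)=-6, g_bb(-2)=6.
Local maxima occur where both diagonal entries negative: (2, -3). Count: 1.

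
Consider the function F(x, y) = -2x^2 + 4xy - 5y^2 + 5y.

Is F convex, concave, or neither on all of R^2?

concave

F is quadratic, so its Hessian is the constant matrix H = [[-4, 4], [4, -10]].
det(H) = 24, tr(H) = -14.
det(H) > 0 and tr(H) < 0, so H is negative definite everywhere: concave.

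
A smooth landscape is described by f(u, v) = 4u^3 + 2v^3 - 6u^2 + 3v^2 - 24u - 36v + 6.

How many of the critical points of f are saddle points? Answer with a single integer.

f separates as a function of u plus a function of v, so ∇f=0 decouples.
∂f/∂u = 12(u - 2)(u + 1) = 0 at u ∈ {-1, 2}; ∂f/∂v = 6(v - 2)(v + 3) = 0 at v ∈ {-3, 2}.
The Hessian is diagonal: diag(f_uu, f_vv). Second derivatives: f_uu(-1)=-36, f_uu(2)=36; f_vv(-3)=-30, f_vv(2)=30.
Saddle points occur where the two diagonal entries have opposite signs: (-1, 2), (2, -3). Count: 2.

2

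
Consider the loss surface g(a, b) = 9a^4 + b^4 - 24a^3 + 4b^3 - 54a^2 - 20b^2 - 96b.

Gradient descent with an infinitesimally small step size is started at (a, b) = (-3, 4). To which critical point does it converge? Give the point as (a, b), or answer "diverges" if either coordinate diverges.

g is separable, so gradient descent decouples: a follows -∂g/∂a, b follows -∂g/∂b.
∂g/∂a = 36a(a - 3)(a + 1); at a=-3 this is -1296, so a increases.
∂g/∂b = 4(b - 3)(b + 2)(b + 4); at b=4 this is 192, so b decreases.
a converges to its nearest critical value -1 (a local min of the a-part); b converges to 3. The iterate converges to (-1, 3).

(-1, 3)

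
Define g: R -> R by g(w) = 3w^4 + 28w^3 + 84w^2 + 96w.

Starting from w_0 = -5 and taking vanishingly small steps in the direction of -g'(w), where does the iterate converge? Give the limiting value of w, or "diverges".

g'(w) = 12(w + 1)(w + 2)(w + 4), so g'(-5) = -144.
Gradient descent moves in the -g' direction, i.e. w is increasing.
The nearest critical point in that direction is w = -4, where g'' = 72 > 0 (a local minimum). The iterate converges there.

-4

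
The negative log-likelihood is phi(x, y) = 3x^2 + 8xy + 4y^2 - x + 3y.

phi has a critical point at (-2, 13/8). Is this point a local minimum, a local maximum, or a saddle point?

The Hessian of phi is constant: H = [[6, 8], [8, 8]].
det(H) = 6·8 − 8² = -16.
Since det(H) < 0, H is indefinite and the critical point is a saddle point.

saddle point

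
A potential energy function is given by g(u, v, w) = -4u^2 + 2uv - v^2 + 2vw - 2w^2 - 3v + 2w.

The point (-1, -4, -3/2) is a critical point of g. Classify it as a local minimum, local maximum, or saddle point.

The Hessian is constant: H = [[-8, 2, 0], [2, -2, 2], [0, 2, -4]].
Leading principal minors: Δ₁ = -8, Δ₂ = 12, Δ₃ = -16.
The minors alternate sign starting negative (−, +, −), so H is negative definite: a local maximum.

local maximum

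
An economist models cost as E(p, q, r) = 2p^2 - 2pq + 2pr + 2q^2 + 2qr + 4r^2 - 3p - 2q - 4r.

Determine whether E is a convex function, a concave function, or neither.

E is quadratic, so its Hessian is the constant matrix H = [[4, -2, 2], [-2, 4, 2], [2, 2, 8]].
Leading principal minors: 4, 12, 48.
All positive ⇒ H ≻ 0 ⇒ convex.

convex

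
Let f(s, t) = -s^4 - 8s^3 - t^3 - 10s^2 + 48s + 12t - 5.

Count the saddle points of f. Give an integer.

3

f separates as a function of s plus a function of t, so ∇f=0 decouples.
∂f/∂s = -4(s - 1)(s + 3)(s + 4) = 0 at s ∈ {-4, -3, 1}; ∂f/∂t = -3(t - 2)(t + 2) = 0 at t ∈ {-2, 2}.
The Hessian is diagonal: diag(f_ss, f_tt). Second derivatives: f_ss(-4)=-20, f_ss(-3)=16, f_ss(1)=-80; f_tt(-2)=12, f_tt(2)=-12.
Saddle points occur where the two diagonal entries have opposite signs: (-4, -2), (-3, 2), (1, -2). Count: 3.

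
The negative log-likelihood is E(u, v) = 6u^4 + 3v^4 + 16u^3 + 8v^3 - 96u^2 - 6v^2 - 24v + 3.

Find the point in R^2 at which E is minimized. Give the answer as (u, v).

(-4, 1)

E(u,v) separates as P(u) + Q(v) + 3, so its minimum is min P + min Q + 3.
P'(u) = 24u(u - 2)(u + 4) vanishes at u ∈ {-4, 0, 2}; Q'(v) = 12(v - 1)(v + 1)(v + 2) vanishes at v ∈ {-2, -1, 1}.
Local minima of P (where P''>0): P(-4)=-1024, P(2)=-160. Local minima of Q: Q(-2)=8, Q(1)=-19.
So the global minimum of E is P(-4) + Q(1) + 3 = -1024 − 19 + 3 = -1040, attained at (-4, 1).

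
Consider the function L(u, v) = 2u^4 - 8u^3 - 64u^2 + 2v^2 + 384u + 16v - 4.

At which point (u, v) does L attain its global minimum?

L(u,v) separates as P(u) + Q(v) − 4, so its minimum is min P + min Q − 4.
P'(u) = 8(u - 4)(u - 3)(u + 4) vanishes at u ∈ {-4, 3, 4}; Q'(v) = 4v + 16 vanishes at v ∈ {-4}.
Local minima of P (where P''>0): P(-4)=-1536, P(4)=512. Local minima of Q: Q(-4)=-32.
So the global minimum of L is P(-4) + Q(-4) − 4 = -1536 − 32 − 4 = -1572, attained at (-4, -4).

(-4, -4)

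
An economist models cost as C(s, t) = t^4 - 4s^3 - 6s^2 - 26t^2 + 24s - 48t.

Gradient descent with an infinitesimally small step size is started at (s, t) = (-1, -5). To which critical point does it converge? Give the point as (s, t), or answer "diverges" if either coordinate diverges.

C is separable, so gradient descent decouples: s follows -∂C/∂s, t follows -∂C/∂t.
∂C/∂s = -12(s - 1)(s + 2); at s=-1 this is 24, so s decreases.
∂C/∂t = 4(t - 4)(t + 1)(t + 3); at t=-5 this is -288, so t increases.
s converges to its nearest critical value -2 (a local min of the s-part); t converges to -3. The iterate converges to (-2, -3).

(-2, -3)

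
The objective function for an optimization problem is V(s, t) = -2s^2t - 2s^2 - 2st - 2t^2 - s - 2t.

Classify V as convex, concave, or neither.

neither

The term -2s^2t is cubic, so the Hessian is not constant.
∂²V/∂s² = -4t - 4, which takes both signs as t varies (negative for sufficiently large t). A diagonal entry of the Hessian changing sign means the Hessian is neither positive- nor negative-semidefinite on all of R^2.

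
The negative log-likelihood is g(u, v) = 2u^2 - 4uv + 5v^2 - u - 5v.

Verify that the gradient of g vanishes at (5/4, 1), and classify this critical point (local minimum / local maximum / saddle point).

local minimum

∇g = (4u - 4v - 1, -4u + 10v - 5); substituting (5/4, 1) gives ∇g = (0, 0), so (5/4, 1) is indeed a critical point.
The Hessian of g is constant: H = [[4, -4], [-4, 10]].
det(H) = 4·10 − (-4)² = 24.
det(H) > 0 and tr(H) = 14 > 0, so H is positive definite and the point is a local minimum.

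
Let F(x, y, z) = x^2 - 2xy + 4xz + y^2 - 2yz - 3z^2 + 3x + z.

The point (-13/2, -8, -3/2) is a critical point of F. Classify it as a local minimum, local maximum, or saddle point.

The Hessian is constant: H = [[2, -2, 4], [-2, 2, -2], [4, -2, -6]].
Leading principal minors: Δ₁ = 2, Δ₂ = 0, Δ₃ = -8.
The minors fit neither the all-positive nor the alternating-sign pattern, so H is indefinite: a saddle point.

saddle point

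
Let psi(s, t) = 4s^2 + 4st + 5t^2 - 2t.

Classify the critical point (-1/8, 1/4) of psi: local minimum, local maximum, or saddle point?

local minimum

The Hessian of psi is constant: H = [[8, 4], [4, 10]].
det(H) = 8·10 − 4² = 64.
det(H) > 0 and tr(H) = 18 > 0, so H is positive definite and the point is a local minimum.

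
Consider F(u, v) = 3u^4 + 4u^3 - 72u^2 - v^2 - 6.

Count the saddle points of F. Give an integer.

2

F separates as a function of u plus a function of v, so ∇F=0 decouples.
∂F/∂u = 12u(u - 3)(u + 4) = 0 at u ∈ {-4, 0, 3}; ∂F/∂v = -2v = 0 at v ∈ {0}.
The Hessian is diagonal: diag(F_uu, F_vv). Second derivatives: F_uu(-4)=336, F_uu(0)=-144, F_uu(3)=252; F_vv(0)=-2.
Saddle points occur where the two diagonal entries have opposite signs: (-4, 0), (3, 0). Count: 2.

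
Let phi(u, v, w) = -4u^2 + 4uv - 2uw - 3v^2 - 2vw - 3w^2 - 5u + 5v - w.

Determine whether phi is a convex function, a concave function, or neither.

concave

phi is quadratic, so its Hessian is the constant matrix H = [[-8, 4, -2], [4, -6, -2], [-2, -2, -6]].
Leading principal minors: -8, 32, -104.
Signs alternate −, +, − ⇒ H ≺ 0 ⇒ concave.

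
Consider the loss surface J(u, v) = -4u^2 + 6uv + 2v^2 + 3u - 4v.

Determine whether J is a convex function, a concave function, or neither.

J is quadratic, so its Hessian is the constant matrix H = [[-8, 6], [6, 4]].
det(H) = -68, tr(H) = -4.
det(H) < 0, so H is indefinite: neither convex nor concave.

neither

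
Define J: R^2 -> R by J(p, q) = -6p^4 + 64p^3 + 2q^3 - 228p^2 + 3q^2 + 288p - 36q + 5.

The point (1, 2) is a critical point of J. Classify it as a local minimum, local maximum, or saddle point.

The mixed partial ∂²J/∂p∂q is 0, so the Hessian at any point is diag(J_pp, J_qq) = diag(24(-3p^2 + 16p - 19), 6(2q + 1)).
At (1, 2): H = diag(-144, 30).
The eigenvalues have opposite signs, so H is indefinite: a saddle point.

saddle point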